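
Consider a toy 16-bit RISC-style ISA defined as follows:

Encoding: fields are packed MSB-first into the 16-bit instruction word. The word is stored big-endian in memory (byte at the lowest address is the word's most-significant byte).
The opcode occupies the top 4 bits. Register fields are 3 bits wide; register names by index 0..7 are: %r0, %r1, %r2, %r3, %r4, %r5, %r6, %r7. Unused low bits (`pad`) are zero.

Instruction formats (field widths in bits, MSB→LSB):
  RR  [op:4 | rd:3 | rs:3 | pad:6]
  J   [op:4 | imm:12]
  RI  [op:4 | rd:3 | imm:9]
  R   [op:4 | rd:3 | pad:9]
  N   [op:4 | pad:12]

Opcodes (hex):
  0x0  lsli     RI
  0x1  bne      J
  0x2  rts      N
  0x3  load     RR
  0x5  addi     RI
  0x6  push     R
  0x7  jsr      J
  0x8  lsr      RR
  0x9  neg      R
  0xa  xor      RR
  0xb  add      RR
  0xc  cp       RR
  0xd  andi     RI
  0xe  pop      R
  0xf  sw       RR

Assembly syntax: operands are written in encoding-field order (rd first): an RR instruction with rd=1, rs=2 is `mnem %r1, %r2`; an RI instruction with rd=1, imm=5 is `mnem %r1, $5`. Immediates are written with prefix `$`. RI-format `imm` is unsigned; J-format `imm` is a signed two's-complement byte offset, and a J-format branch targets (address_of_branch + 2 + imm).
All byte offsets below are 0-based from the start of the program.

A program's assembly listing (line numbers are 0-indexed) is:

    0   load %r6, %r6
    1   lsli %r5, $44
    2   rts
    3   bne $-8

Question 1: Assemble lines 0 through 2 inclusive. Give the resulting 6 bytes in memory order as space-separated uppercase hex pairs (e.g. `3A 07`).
3D 80 0A 2C 20 00

L0: load op=0x3:4|rd=6:3|rs=6:3|pad=0:6 ⇒ 0x3d80 ⇒ big 3d 80
L1: lsli op=0x0:4|rd=5:3|imm=44:9 ⇒ 0x0a2c ⇒ big 0a 2c
L2: rts op=0x2:4|pad=0:12 ⇒ 0x2000 ⇒ big 20 00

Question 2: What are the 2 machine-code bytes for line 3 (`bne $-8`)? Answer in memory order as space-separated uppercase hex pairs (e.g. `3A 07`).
line 3 (bne): pack op=0x1:4|imm=-8:12 = 0x1ff8; big→ 1f f8

1F F8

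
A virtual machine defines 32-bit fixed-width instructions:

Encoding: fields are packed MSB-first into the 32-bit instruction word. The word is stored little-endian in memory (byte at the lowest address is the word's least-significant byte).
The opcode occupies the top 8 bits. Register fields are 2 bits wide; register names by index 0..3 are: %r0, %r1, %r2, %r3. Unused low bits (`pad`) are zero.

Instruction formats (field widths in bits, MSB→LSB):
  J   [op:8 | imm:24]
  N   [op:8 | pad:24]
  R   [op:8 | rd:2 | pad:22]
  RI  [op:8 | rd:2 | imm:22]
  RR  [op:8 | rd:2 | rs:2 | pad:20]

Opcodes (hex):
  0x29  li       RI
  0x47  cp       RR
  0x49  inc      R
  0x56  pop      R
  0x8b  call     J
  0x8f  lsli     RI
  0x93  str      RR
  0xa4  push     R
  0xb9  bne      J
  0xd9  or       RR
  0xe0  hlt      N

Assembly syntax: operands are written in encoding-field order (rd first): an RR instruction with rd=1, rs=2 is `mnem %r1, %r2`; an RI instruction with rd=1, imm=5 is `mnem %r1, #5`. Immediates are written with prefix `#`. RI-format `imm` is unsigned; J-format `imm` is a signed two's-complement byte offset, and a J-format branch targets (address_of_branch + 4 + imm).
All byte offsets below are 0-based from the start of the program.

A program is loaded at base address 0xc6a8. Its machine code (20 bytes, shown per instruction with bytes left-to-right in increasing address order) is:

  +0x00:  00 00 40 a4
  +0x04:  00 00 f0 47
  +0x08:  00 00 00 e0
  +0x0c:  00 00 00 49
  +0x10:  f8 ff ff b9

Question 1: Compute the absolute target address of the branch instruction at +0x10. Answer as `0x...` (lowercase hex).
[10] f8 ff ff b9 → 0xb9fffff8
  top 8b → 0xb9 → bne [J]
  imm@[23:0]=0xfffff8 (s24→-8) ⇒ #-8
  target = base 0xc6a8 + off 0x10 + 4 + imm -8 = 0xc6b4

0xc6b4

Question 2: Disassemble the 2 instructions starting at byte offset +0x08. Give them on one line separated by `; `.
hlt; inc %r0

[08] 00 00 00 e0 → 0xe0000000
  op=0xe0000000>>24=0xe0 ⇒ hlt (N)
[0c] 00 00 00 49 → 0x49000000
  op=0x49000000>>24=0x49 ⇒ inc (R)
  [23:22] rd=0 = %r0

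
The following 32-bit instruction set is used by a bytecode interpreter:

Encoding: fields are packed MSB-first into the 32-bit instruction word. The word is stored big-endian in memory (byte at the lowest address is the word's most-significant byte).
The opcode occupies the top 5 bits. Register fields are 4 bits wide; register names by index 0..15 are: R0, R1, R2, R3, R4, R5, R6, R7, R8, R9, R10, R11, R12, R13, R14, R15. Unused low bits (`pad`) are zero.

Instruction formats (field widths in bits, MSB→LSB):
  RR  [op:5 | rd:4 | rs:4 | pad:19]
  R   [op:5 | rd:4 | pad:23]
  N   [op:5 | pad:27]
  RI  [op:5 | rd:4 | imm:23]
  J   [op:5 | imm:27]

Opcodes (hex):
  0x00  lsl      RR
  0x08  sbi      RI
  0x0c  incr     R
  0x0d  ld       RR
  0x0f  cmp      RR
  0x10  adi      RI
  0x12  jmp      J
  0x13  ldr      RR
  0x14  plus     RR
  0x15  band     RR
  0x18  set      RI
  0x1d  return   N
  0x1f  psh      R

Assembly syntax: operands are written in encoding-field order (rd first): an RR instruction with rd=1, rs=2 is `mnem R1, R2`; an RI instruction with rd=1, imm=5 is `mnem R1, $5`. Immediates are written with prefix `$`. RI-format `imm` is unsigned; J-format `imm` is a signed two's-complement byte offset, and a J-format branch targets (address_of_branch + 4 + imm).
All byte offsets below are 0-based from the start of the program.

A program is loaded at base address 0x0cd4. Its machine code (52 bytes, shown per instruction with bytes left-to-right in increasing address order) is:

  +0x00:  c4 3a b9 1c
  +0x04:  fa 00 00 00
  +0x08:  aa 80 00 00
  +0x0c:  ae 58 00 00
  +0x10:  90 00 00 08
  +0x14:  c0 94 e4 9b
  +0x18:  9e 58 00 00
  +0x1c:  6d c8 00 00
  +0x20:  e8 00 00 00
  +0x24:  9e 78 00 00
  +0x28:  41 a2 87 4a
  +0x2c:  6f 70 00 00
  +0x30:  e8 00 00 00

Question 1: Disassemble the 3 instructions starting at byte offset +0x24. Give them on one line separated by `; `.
ldr R12, R15; sbi R3, $2262858; ld R14, R14

[24] 9e 78 00 00 → 0x9e780000
  op=0x9e780000>>27=0x13 ⇒ ldr (RR)
  rd: (w>>23)&0xf=0xc → R12
  rs: (w>>19)&0xf=0xf → R15
[28] 41 a2 87 4a → 0x41a2874a
  op=0x41a2874a>>27=0x8 ⇒ sbi (RI)
  rd: (w>>23)&0xf=0x3 → R3
  imm: (w>>0)&0x7fffff=0x22874a → $2262858
[2c] 6f 70 00 00 → 0x6f700000
  op=0x6f700000>>27=0xd ⇒ ld (RR)
  rd: (w>>23)&0xf=0xe → R14
  rs: (w>>19)&0xf=0xe → R14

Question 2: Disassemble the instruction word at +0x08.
band R5, R0

off 0x08: read aa 80 00 00 as big → 0xaa800000
  top 5b → 0x15 → band [RR]
  rd@[26:23]=0x5 ⇒ R5
  rs@[22:19]=0x0 ⇒ R0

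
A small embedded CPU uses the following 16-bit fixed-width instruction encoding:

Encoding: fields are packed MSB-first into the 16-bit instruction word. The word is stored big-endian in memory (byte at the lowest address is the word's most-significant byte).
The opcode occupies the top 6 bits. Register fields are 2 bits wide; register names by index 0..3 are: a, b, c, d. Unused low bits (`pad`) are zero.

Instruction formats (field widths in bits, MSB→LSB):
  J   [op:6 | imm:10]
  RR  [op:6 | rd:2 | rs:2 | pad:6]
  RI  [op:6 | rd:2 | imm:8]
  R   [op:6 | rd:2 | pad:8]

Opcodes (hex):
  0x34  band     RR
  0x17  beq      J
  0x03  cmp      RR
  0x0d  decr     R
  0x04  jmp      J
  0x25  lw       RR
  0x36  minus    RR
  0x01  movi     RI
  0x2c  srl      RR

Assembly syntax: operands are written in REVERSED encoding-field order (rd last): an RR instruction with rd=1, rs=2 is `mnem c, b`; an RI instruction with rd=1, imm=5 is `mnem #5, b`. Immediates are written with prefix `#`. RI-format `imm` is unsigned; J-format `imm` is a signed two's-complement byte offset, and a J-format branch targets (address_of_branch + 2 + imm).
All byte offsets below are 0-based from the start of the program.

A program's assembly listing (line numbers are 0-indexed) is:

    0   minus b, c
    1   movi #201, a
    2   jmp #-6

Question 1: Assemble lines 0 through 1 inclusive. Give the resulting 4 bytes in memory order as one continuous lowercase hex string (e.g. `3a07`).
line 0 (minus): pack op=0x36:6|rd=2:2|rs=1:2|pad=0:6 = 0xda40; big→ da 40
line 1 (movi): pack op=0x1:6|rd=0:2|imm=201:8 = 0x04c9; big→ 04 c9

da4004c9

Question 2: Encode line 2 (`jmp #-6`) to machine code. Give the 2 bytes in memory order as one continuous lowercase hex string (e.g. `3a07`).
line 2 (jmp): pack op=0x4:6|imm=-6:10 = 0x13fa; big→ 13 fa

13fa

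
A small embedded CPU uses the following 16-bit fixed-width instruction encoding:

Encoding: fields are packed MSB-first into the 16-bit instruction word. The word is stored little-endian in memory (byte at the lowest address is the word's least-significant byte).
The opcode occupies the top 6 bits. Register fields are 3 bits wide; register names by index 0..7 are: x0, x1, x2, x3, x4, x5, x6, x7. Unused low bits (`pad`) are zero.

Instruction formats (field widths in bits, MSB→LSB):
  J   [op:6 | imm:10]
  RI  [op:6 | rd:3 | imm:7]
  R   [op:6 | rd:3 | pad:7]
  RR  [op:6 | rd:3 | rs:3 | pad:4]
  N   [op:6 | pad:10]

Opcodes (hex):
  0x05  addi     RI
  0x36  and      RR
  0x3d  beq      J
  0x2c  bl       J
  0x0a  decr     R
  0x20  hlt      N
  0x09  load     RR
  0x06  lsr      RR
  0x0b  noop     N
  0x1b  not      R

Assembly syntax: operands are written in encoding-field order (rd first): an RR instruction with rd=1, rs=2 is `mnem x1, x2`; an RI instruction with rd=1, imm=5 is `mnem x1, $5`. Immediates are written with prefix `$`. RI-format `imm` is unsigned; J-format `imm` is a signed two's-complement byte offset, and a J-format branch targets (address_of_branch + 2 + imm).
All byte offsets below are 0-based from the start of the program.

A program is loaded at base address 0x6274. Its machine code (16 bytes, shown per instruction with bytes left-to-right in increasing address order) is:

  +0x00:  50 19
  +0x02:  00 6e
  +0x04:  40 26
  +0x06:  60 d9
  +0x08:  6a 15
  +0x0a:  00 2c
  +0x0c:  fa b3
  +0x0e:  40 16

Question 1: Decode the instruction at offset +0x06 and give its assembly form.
and x2, x6

+0x06: 60 d9 ⇒ word 0xd960 (little)
  op=0xd960>>10=0x36 ⇒ and (RR)
  [9:7] rd=2 = x2
  [6:4] rs=6 = x6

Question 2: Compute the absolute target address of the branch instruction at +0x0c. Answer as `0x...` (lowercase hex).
0x627c

off 0x0c: read fa b3 as little → 0xb3fa
  opcode bits[15:10]=0x2c: bl/J
  imm@[9:0]=0x3fa (s10→-6) ⇒ $-6
  target = base 0x6274 + off 0x0c + 2 + imm -6 = 0x627c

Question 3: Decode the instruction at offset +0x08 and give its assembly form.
@+08  little-endian(6a 15) = 0x156a
  top 6b → 0x5 → addi [RI]
  rd: (w>>7)&0x7=0x2 → x2
  imm: (w>>0)&0x7f=0x6a → $106

addi x2, $106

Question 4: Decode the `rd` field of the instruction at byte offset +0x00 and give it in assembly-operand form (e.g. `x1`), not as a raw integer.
x2

off 0x00: read 50 19 as little → 0x1950
  op=0x1950>>10=0x6 ⇒ lsr (RR)
  rd@[9:7]=0x2 ⇒ x2
  rs@[6:4]=0x5 ⇒ x5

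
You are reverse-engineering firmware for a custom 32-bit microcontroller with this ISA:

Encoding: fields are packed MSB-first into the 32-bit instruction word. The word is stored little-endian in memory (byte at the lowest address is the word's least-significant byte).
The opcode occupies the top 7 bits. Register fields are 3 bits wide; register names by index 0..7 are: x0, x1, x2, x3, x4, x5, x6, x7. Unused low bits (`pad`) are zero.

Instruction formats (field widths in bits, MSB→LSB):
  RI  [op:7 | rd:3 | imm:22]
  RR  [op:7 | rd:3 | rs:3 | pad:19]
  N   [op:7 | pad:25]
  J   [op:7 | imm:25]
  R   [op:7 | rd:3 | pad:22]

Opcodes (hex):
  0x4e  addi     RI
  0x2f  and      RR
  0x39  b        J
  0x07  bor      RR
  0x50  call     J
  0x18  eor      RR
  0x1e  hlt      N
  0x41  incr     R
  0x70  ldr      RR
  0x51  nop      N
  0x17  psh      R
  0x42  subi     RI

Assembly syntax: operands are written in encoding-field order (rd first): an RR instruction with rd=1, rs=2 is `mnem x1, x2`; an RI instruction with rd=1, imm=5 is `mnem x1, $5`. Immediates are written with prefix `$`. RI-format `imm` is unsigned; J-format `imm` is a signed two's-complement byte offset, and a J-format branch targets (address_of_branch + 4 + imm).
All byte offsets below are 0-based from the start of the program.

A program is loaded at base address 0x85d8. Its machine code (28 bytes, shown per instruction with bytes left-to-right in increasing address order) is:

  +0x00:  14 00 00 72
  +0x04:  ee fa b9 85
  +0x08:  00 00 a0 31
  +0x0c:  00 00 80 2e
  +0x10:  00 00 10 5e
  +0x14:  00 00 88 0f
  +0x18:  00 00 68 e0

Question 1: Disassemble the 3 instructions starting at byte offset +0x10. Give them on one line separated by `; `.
off 0x10: read 00 00 10 5e as little → 0x5e100000
  op=0x5e100000>>25=0x2f ⇒ and (RR)
  rd@[24:22]=0x0 ⇒ x0
  rs@[21:19]=0x2 ⇒ x2
off 0x14: read 00 00 88 0f as little → 0x0f880000
  op=0x0f880000>>25=0x7 ⇒ bor (RR)
  rd@[24:22]=0x6 ⇒ x6
  rs@[21:19]=0x1 ⇒ x1
off 0x18: read 00 00 68 e0 as little → 0xe0680000
  op=0xe0680000>>25=0x70 ⇒ ldr (RR)
  rd@[24:22]=0x1 ⇒ x1
  rs@[21:19]=0x5 ⇒ x5

and x0, x2; bor x6, x1; ldr x1, x5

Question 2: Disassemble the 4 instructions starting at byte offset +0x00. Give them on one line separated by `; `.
b $20; subi x6, $3799790; eor x6, x4; psh x2

+0x00: 14 00 00 72 ⇒ word 0x72000014 (little)
  opcode bits[31:25]=0x39: b/J
  imm: (w>>0)&0x1ffffff=0x14 → $20
+0x04: ee fa b9 85 ⇒ word 0x85b9faee (little)
  opcode bits[31:25]=0x42: subi/RI
  rd: (w>>22)&0x7=0x6 → x6
  imm: (w>>0)&0x3fffff=0x39faee → $3799790
+0x08: 00 00 a0 31 ⇒ word 0x31a00000 (little)
  opcode bits[31:25]=0x18: eor/RR
  rd: (w>>22)&0x7=0x6 → x6
  rs: (w>>19)&0x7=0x4 → x4
+0x0c: 00 00 80 2e ⇒ word 0x2e800000 (little)
  opcode bits[31:25]=0x17: psh/R
  rd: (w>>22)&0x7=0x2 → x2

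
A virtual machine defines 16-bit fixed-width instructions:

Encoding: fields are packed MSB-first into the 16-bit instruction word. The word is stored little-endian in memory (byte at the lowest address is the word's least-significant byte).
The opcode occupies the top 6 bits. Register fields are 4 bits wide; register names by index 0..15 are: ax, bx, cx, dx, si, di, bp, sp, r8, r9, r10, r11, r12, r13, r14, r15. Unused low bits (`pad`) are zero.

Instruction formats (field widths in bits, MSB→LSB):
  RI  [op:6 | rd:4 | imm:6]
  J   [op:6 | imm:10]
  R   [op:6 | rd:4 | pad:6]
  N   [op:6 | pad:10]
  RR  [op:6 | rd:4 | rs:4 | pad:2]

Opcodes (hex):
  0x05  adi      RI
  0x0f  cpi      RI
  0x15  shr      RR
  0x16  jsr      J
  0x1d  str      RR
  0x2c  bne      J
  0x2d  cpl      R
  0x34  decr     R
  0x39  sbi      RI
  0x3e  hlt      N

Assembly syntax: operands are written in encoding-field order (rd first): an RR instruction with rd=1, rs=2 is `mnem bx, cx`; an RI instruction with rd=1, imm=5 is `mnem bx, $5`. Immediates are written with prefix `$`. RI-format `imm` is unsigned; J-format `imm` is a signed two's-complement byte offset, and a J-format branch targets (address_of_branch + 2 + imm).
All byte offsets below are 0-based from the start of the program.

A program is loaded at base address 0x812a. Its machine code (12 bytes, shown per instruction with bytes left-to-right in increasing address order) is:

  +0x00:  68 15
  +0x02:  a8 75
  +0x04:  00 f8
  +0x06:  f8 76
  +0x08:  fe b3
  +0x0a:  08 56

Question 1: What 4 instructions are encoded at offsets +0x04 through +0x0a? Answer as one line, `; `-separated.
@+04  little-endian(00 f8) = 0xf800
  opcode bits[15:10]=0x3e: hlt/N
@+06  little-endian(f8 76) = 0x76f8
  opcode bits[15:10]=0x1d: str/RR
  rd: (w>>6)&0xf=0xb → r11
  rs: (w>>2)&0xf=0xe → r14
@+08  little-endian(fe b3) = 0xb3fe
  opcode bits[15:10]=0x2c: bne/J
  imm: (w>>0)&0x3ff=0x3fe (s10→-2) → $-2
@+0a  little-endian(08 56) = 0x5608
  opcode bits[15:10]=0x15: shr/RR
  rd: (w>>6)&0xf=0x8 → r8
  rs: (w>>2)&0xf=0x2 → cx

hlt; str r11, r14; bne $-2; shr r8, cx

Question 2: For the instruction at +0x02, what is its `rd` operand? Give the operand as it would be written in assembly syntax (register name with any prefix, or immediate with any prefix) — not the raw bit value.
[02] a8 75 → 0x75a8
  top 6b → 0x1d → str [RR]
  rd@[9:6]=0x6 ⇒ bp
  rs@[5:2]=0xa ⇒ r10

bp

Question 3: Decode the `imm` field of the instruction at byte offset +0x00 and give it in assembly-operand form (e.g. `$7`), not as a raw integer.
off 0x00: read 68 15 as little → 0x1568
  top 6b → 0x5 → adi [RI]
  rd@[9:6]=0x5 ⇒ di
  imm@[5:0]=0x28 ⇒ $40

$40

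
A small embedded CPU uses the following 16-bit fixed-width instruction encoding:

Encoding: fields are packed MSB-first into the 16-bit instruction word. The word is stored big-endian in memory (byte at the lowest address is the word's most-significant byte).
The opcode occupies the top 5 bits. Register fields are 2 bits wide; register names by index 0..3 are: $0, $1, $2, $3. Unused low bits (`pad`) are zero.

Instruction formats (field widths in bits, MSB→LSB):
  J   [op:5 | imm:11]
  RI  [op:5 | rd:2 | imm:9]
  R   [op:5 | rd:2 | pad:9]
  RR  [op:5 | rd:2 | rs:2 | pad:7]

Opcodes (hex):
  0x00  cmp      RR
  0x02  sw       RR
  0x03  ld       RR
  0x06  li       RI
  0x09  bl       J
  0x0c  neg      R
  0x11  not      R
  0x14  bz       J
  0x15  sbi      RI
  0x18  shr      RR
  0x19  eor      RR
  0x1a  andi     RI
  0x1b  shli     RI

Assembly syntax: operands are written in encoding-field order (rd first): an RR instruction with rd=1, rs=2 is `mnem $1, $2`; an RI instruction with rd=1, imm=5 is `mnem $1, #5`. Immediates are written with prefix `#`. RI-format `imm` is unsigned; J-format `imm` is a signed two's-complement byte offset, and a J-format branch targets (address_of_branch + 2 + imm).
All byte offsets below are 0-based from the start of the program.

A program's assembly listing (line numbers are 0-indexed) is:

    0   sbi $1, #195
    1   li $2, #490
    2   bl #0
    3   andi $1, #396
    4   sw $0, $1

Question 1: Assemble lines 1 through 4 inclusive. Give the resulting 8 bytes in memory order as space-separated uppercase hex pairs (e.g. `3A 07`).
35 EA 48 00 D3 8C 10 80

line 1 (li): pack op=0x6:5|rd=2:2|imm=490:9 = 0x35ea; big→ 35 ea
line 2 (bl): pack op=0x9:5|imm=0:11 = 0x4800; big→ 48 00
line 3 (andi): pack op=0x1a:5|rd=1:2|imm=396:9 = 0xd38c; big→ d3 8c
line 4 (sw): pack op=0x2:5|rd=0:2|rs=1:2|pad=0:7 = 0x1080; big→ 10 80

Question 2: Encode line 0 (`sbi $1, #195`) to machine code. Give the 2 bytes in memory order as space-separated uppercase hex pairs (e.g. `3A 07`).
0. sbi fields op=0x15:5|rd=1:2|imm=195:9 → word aac3h → aa c3

AA C3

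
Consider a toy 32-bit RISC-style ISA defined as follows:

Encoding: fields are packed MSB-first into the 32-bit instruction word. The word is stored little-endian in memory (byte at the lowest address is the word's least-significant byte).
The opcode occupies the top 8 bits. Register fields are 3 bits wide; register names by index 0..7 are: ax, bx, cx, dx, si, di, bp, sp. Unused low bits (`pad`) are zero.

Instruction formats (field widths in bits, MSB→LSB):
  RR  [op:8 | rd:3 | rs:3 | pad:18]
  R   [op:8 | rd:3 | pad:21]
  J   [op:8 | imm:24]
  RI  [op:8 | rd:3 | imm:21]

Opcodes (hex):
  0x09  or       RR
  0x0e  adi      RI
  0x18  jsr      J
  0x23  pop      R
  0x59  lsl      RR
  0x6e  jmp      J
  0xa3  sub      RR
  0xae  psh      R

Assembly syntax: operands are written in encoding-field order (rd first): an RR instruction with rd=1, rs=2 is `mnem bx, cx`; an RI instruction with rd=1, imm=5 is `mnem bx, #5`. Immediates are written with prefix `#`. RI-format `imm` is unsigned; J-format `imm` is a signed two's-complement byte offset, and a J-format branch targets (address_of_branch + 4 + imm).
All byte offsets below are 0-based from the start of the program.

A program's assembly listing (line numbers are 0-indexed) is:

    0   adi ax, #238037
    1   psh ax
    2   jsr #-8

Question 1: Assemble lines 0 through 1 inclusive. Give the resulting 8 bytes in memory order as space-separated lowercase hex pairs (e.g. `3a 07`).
line 0 (adi): pack op=0xe:8|rd=0:3|imm=238037:21 = 0x0e03a1d5; little→ d5 a1 03 0e
line 1 (psh): pack op=0xae:8|rd=0:3|pad=0:21 = 0xae000000; little→ 00 00 00 ae

d5 a1 03 0e 00 00 00 ae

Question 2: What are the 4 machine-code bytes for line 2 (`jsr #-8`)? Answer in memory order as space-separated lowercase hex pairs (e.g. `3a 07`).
L2: jsr op=0x18:8|imm=-8:24 ⇒ 0x18fffff8 ⇒ little f8 ff ff 18

f8 ff ff 18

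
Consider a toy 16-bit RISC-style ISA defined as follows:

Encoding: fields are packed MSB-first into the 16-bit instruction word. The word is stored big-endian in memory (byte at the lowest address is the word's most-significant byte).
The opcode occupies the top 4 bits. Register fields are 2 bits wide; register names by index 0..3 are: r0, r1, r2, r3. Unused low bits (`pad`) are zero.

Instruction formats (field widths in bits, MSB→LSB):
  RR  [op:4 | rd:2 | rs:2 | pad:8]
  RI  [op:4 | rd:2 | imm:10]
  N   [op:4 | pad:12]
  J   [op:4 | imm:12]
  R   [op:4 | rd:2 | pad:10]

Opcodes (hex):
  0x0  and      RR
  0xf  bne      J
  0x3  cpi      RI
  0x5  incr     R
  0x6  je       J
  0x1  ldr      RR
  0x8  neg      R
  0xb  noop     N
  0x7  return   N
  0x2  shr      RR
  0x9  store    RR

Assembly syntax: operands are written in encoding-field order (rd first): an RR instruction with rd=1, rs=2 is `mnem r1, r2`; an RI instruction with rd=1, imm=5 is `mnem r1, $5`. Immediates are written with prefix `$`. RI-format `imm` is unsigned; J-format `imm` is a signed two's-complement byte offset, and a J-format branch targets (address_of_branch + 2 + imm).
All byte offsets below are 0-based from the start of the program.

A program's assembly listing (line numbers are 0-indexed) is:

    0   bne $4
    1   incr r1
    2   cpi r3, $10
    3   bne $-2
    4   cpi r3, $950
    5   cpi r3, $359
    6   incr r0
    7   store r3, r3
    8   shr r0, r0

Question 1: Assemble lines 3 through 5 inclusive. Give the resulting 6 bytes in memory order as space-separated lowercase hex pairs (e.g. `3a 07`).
ff fe 3f b6 3d 67

line 3 (bne): pack op=0xf:4|imm=-2:12 = 0xfffe; big→ ff fe
line 4 (cpi): pack op=0x3:4|rd=3:2|imm=950:10 = 0x3fb6; big→ 3f b6
line 5 (cpi): pack op=0x3:4|rd=3:2|imm=359:10 = 0x3d67; big→ 3d 67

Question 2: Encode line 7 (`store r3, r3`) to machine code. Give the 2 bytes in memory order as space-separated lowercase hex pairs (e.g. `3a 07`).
7. store fields op=0x9:4|rd=3:2|rs=3:2|pad=0:8 → word 9f00h → 9f 00

9f 00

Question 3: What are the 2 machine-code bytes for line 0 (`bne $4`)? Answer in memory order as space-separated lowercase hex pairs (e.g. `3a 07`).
0. bne fields op=0xf:4|imm=4:12 → word f004h → f0 04

f0 04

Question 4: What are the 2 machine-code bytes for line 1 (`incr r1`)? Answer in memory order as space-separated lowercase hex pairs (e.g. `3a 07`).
54 00

L1: incr op=0x5:4|rd=1:2|pad=0:10 ⇒ 0x5400 ⇒ big 54 00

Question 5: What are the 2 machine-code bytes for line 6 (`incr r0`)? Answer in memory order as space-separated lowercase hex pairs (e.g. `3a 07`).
L6: incr op=0x5:4|rd=0:2|pad=0:10 ⇒ 0x5000 ⇒ big 50 00

50 00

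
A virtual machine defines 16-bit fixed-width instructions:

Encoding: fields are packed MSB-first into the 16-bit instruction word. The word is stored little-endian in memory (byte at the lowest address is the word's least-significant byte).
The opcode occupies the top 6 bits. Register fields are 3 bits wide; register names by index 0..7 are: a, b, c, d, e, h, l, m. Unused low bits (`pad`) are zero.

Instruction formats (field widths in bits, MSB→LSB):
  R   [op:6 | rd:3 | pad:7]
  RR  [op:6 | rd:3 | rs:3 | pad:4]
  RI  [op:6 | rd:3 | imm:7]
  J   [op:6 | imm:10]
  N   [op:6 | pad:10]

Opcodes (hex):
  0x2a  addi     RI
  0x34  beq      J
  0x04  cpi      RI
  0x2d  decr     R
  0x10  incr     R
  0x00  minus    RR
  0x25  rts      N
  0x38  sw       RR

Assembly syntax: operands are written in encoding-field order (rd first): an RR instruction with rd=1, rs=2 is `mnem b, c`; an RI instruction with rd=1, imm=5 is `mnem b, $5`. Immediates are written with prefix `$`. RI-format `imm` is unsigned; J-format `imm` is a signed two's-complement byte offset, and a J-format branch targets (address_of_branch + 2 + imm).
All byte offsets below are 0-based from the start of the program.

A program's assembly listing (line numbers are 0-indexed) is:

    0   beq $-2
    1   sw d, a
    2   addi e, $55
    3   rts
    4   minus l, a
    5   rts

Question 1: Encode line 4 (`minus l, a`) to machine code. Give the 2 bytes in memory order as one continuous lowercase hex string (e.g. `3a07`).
line 4 (minus): pack op=0x0:6|rd=6:3|rs=0:3|pad=0:4 = 0x0300; little→ 00 03

0003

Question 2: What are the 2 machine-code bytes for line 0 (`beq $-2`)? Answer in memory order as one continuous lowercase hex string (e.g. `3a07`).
fed3

line 0 (beq): pack op=0x34:6|imm=-2:10 = 0xd3fe; little→ fe d3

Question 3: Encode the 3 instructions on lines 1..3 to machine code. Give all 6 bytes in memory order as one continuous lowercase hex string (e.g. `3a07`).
line 1 (sw): pack op=0x38:6|rd=3:3|rs=0:3|pad=0:4 = 0xe180; little→ 80 e1
line 2 (addi): pack op=0x2a:6|rd=4:3|imm=55:7 = 0xaa37; little→ 37 aa
line 3 (rts): pack op=0x25:6|pad=0:10 = 0x9400; little→ 00 94

80e137aa0094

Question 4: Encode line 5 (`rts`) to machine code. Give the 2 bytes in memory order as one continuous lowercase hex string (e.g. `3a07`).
L5: rts op=0x25:6|pad=0:10 ⇒ 0x9400 ⇒ little 00 94

0094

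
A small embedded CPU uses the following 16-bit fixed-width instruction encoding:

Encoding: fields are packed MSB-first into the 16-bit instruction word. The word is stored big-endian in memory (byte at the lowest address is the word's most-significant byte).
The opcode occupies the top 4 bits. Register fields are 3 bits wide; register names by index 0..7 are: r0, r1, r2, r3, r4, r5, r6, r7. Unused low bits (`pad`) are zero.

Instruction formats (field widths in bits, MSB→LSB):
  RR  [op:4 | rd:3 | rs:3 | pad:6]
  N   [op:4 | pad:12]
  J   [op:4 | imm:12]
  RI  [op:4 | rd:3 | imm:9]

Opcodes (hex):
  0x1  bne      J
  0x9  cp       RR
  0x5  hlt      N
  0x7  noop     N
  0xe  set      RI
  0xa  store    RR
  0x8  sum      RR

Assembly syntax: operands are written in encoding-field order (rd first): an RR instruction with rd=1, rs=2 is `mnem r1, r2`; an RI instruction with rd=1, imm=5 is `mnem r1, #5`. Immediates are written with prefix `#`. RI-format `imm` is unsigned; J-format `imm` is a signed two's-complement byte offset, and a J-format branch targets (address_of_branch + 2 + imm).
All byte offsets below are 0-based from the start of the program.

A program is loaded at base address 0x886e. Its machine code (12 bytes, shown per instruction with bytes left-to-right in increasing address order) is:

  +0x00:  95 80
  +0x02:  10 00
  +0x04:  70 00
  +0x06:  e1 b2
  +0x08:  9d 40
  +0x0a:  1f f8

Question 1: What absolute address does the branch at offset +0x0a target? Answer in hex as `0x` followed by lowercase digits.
0x8872

off 0x0a: read 1f f8 as big → 0x1ff8
  opcode bits[15:12]=0x1: bne/J
  imm: (w>>0)&0xfff=0xff8 (s12→-8) → #-8
  target = base 0x886e + off 0x0a + 2 + imm -8 = 0x8872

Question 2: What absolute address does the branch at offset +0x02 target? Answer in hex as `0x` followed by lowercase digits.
@+02  big-endian(10 00) = 0x1000
  op=0x1000>>12=0x1 ⇒ bne (J)
  [11:0] imm=0 = #0
  target = base 0x886e + off 0x02 + 2 + imm 0 = 0x8872

0x8872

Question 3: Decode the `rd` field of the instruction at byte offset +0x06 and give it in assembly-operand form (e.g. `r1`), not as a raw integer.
r0

+0x06: e1 b2 ⇒ word 0xe1b2 (big)
  opcode bits[15:12]=0xe: set/RI
  rd: (w>>9)&0x7=0x0 → r0
  imm: (w>>0)&0x1ff=0x1b2 → #434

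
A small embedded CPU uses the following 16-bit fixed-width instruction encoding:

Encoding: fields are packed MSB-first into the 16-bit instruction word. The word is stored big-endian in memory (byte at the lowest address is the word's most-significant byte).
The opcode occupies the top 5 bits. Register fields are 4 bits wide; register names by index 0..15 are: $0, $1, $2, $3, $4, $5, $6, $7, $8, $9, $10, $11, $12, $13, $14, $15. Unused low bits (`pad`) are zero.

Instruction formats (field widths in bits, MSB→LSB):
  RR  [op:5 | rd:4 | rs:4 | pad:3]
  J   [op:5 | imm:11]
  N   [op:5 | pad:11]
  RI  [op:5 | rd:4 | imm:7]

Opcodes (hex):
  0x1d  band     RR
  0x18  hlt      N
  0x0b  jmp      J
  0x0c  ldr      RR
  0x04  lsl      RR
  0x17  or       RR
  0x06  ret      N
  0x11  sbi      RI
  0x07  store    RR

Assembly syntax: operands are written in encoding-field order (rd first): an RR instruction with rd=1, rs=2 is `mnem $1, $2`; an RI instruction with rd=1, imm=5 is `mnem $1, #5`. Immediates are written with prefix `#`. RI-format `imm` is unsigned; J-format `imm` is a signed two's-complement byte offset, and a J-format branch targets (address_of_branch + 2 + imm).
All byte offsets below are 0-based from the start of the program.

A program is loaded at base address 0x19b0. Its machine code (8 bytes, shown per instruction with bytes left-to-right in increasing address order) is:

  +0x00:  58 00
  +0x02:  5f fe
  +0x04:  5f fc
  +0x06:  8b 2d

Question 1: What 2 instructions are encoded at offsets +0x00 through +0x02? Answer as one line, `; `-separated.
+0x00: 58 00 ⇒ word 0x5800 (big)
  opcode bits[15:11]=0xb: jmp/J
  [10:0] imm=0 = #0
+0x02: 5f fe ⇒ word 0x5ffe (big)
  opcode bits[15:11]=0xb: jmp/J
  [10:0] imm=2046 (s11→-2) = #-2

jmp #0; jmp #-2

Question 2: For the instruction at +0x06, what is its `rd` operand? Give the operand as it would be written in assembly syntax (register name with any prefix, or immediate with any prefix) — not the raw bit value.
$6

off 0x06: read 8b 2d as big → 0x8b2d
  opcode bits[15:11]=0x11: sbi/RI
  rd@[10:7]=0x6 ⇒ $6
  imm@[6:0]=0x2d ⇒ #45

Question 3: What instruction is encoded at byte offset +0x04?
[04] 5f fc → 0x5ffc
  opcode bits[15:11]=0xb: jmp/J
  imm: (w>>0)&0x7ff=0x7fc (s11→-4) → #-4

jmp #-4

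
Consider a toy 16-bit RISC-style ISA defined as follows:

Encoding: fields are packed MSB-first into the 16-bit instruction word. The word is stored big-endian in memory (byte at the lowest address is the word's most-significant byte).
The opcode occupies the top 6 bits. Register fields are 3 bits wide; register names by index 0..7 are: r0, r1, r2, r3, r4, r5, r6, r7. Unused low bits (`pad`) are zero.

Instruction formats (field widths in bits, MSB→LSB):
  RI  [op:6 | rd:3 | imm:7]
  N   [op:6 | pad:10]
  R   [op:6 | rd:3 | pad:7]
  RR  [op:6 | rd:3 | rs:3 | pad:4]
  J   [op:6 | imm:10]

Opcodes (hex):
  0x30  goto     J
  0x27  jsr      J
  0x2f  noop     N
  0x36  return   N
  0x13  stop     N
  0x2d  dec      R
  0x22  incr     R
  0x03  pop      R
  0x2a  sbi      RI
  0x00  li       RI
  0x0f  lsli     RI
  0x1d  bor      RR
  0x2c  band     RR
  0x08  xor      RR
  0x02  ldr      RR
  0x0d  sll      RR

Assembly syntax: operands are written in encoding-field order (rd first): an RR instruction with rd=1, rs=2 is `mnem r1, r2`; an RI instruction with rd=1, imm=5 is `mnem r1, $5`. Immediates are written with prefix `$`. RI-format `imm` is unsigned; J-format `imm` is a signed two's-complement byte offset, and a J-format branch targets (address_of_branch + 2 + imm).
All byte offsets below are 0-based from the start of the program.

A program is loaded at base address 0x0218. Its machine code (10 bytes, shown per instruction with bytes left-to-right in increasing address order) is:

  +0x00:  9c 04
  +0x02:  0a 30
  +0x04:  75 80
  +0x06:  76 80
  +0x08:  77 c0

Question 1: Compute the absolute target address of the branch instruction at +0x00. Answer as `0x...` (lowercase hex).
0x021e

@+00  big-endian(9c 04) = 0x9c04
  top 6b → 0x27 → jsr [J]
  imm: (w>>0)&0x3ff=0x4 → $4
  target = base 0x0218 + off 0x00 + 2 + imm 4 = 0x021e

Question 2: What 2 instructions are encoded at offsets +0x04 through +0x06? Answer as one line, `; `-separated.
+0x04: 75 80 ⇒ word 0x7580 (big)
  top 6b → 0x1d → bor [RR]
  rd@[9:7]=0x3 ⇒ r3
  rs@[6:4]=0x0 ⇒ r0
+0x06: 76 80 ⇒ word 0x7680 (big)
  top 6b → 0x1d → bor [RR]
  rd@[9:7]=0x5 ⇒ r5
  rs@[6:4]=0x0 ⇒ r0

bor r3, r0; bor r5, r0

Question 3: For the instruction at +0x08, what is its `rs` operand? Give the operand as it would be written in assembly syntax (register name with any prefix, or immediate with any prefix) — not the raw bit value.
r4

@+08  big-endian(77 c0) = 0x77c0
  opcode bits[15:10]=0x1d: bor/RR
  [9:7] rd=7 = r7
  [6:4] rs=4 = r4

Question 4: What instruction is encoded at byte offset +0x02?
ldr r4, r3

[02] 0a 30 → 0x0a30
  op=0x0a30>>10=0x2 ⇒ ldr (RR)
  rd: (w>>7)&0x7=0x4 → r4
  rs: (w>>4)&0x7=0x3 → r3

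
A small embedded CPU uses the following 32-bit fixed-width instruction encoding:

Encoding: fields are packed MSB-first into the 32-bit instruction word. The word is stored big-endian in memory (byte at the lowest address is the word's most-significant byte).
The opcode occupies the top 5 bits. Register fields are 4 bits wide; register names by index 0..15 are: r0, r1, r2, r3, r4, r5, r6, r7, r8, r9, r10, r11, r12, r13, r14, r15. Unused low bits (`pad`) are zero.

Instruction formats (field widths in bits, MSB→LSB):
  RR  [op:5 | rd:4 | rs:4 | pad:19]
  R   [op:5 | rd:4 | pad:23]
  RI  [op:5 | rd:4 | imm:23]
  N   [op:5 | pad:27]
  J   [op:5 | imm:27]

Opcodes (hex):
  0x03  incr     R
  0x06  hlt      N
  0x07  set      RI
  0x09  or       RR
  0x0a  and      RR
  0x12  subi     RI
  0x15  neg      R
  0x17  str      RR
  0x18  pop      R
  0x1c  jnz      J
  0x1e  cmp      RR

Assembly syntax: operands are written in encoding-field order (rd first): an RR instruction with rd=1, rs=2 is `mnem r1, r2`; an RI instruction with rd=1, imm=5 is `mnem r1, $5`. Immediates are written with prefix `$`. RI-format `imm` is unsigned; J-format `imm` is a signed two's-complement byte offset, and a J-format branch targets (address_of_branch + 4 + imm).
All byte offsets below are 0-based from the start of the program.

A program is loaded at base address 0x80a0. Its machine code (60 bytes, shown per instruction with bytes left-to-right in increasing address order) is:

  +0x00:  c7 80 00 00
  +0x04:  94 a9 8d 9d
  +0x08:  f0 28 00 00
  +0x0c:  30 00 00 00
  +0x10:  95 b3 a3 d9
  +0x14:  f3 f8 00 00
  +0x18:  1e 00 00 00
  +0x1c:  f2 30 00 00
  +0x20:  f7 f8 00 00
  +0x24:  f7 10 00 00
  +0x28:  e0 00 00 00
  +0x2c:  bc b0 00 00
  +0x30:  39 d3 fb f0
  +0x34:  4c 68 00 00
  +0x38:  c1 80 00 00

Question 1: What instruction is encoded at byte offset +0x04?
[04] 94 a9 8d 9d → 0x94a98d9d
  top 5b → 0x12 → subi [RI]
  rd@[26:23]=0x9 ⇒ r9
  imm@[22:0]=0x298d9d ⇒ $2723229

subi r9, $2723229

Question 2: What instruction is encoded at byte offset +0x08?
cmp r0, r5

+0x08: f0 28 00 00 ⇒ word 0xf0280000 (big)
  opcode bits[31:27]=0x1e: cmp/RR
  rd: (w>>23)&0xf=0x0 → r0
  rs: (w>>19)&0xf=0x5 → r5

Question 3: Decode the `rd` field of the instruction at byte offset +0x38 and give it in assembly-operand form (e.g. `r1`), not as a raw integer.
r3

[38] c1 80 00 00 → 0xc1800000
  op=0xc1800000>>27=0x18 ⇒ pop (R)
  [26:23] rd=3 = r3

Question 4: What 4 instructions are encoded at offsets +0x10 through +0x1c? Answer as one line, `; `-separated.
off 0x10: read 95 b3 a3 d9 as big → 0x95b3a3d9
  top 5b → 0x12 → subi [RI]
  rd@[26:23]=0xb ⇒ r11
  imm@[22:0]=0x33a3d9 ⇒ $3384281
off 0x14: read f3 f8 00 00 as big → 0xf3f80000
  top 5b → 0x1e → cmp [RR]
  rd@[26:23]=0x7 ⇒ r7
  rs@[22:19]=0xf ⇒ r15
off 0x18: read 1e 00 00 00 as big → 0x1e000000
  top 5b → 0x3 → incr [R]
  rd@[26:23]=0xc ⇒ r12
off 0x1c: read f2 30 00 00 as big → 0xf2300000
  top 5b → 0x1e → cmp [RR]
  rd@[26:23]=0x4 ⇒ r4
  rs@[22:19]=0x6 ⇒ r6

subi r11, $3384281; cmp r7, r15; incr r12; cmp r4, r6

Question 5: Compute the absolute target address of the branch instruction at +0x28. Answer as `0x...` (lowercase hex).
0x80cc

off 0x28: read e0 00 00 00 as big → 0xe0000000
  top 5b → 0x1c → jnz [J]
  imm: (w>>0)&0x7ffffff=0x0 → $0
  target = base 0x80a0 + off 0x28 + 4 + imm 0 = 0x80cc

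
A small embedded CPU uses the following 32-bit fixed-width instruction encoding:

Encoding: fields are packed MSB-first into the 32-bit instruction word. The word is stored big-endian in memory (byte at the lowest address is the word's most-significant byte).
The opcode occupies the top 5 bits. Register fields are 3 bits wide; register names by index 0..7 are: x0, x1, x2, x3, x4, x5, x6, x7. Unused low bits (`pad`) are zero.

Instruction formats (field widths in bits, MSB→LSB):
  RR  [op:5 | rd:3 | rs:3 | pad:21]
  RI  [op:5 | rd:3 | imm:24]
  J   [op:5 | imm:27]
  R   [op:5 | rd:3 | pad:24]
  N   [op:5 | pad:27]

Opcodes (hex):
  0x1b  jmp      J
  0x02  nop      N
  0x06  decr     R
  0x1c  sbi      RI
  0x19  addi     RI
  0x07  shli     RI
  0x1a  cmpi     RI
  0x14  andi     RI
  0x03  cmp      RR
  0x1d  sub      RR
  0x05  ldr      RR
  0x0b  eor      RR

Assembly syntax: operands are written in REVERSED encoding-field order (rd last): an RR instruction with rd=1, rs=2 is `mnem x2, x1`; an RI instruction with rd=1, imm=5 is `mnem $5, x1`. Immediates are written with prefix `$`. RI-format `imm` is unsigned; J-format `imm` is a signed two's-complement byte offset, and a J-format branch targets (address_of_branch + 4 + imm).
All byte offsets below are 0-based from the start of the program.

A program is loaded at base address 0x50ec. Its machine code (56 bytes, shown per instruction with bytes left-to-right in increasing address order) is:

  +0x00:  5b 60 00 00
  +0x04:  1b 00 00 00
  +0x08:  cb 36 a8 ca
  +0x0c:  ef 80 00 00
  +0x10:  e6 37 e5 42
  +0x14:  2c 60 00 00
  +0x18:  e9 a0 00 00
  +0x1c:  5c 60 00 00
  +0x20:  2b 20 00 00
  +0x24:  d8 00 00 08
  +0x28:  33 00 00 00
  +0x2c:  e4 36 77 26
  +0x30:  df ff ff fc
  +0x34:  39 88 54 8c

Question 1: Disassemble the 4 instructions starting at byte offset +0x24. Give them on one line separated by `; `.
jmp $8; decr x3; sbi $3569446, x4; jmp $-4

+0x24: d8 00 00 08 ⇒ word 0xd8000008 (big)
  op=0xd8000008>>27=0x1b ⇒ jmp (J)
  imm: (w>>0)&0x7ffffff=0x8 → $8
+0x28: 33 00 00 00 ⇒ word 0x33000000 (big)
  op=0x33000000>>27=0x6 ⇒ decr (R)
  rd: (w>>24)&0x7=0x3 → x3
+0x2c: e4 36 77 26 ⇒ word 0xe4367726 (big)
  op=0xe4367726>>27=0x1c ⇒ sbi (RI)
  rd: (w>>24)&0x7=0x4 → x4
  imm: (w>>0)&0xffffff=0x367726 → $3569446
+0x30: df ff ff fc ⇒ word 0xdffffffc (big)
  op=0xdffffffc>>27=0x1b ⇒ jmp (J)
  imm: (w>>0)&0x7ffffff=0x7fffffc (s27→-4) → $-4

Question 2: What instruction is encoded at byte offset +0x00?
[00] 5b 60 00 00 → 0x5b600000
  top 5b → 0xb → eor [RR]
  rd@[26:24]=0x3 ⇒ x3
  rs@[23:21]=0x3 ⇒ x3

eor x3, x3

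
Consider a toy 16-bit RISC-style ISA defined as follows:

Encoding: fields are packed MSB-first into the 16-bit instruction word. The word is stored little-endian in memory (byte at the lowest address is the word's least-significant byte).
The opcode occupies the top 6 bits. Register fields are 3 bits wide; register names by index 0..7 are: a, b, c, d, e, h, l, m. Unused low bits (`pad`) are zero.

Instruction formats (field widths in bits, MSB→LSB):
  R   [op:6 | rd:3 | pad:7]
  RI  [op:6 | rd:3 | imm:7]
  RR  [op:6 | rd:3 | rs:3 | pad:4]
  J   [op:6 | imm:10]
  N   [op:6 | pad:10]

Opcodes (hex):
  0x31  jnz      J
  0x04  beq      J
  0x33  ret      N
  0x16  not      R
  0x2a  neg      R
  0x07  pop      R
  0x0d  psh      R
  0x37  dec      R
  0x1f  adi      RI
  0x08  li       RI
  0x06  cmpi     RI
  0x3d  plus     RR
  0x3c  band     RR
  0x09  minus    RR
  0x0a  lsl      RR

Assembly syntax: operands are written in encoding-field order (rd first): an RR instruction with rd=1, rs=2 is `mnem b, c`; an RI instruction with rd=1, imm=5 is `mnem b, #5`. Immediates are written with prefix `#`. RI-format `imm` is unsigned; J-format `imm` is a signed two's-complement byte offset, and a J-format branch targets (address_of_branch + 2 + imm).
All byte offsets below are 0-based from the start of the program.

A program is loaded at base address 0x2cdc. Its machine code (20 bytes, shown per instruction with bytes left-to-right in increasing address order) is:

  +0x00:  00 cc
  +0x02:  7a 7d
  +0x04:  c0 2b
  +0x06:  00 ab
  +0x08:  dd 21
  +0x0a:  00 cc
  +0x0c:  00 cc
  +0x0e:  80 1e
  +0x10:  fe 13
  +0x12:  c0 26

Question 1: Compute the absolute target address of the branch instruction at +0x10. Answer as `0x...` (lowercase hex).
0x2cec

@+10  little-endian(fe 13) = 0x13fe
  op=0x13fe>>10=0x4 ⇒ beq (J)
  imm@[9:0]=0x3fe (s10→-2) ⇒ #-2
  target = base 0x2cdc + off 0x10 + 2 + imm -2 = 0x2cec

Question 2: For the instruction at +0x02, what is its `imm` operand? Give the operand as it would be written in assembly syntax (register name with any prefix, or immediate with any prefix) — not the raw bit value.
[02] 7a 7d → 0x7d7a
  opcode bits[15:10]=0x1f: adi/RI
  rd: (w>>7)&0x7=0x2 → c
  imm: (w>>0)&0x7f=0x7a → #122

#122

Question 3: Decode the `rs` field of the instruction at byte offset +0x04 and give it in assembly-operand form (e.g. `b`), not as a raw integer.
e

@+04  little-endian(c0 2b) = 0x2bc0
  opcode bits[15:10]=0xa: lsl/RR
  [9:7] rd=7 = m
  [6:4] rs=4 = e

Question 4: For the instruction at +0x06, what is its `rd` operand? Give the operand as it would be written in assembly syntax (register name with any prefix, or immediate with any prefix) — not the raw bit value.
l

[06] 00 ab → 0xab00
  op=0xab00>>10=0x2a ⇒ neg (R)
  rd@[9:7]=0x6 ⇒ l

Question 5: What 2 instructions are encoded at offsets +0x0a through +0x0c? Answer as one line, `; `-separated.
ret; ret

@+0a  little-endian(00 cc) = 0xcc00
  op=0xcc00>>10=0x33 ⇒ ret (N)
@+0c  little-endian(00 cc) = 0xcc00
  op=0xcc00>>10=0x33 ⇒ ret (N)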